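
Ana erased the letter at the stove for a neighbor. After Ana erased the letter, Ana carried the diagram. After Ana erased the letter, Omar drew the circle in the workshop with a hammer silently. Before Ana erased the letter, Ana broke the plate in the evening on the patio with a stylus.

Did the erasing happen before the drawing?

yes

The narrative orders the erasing before the drawing.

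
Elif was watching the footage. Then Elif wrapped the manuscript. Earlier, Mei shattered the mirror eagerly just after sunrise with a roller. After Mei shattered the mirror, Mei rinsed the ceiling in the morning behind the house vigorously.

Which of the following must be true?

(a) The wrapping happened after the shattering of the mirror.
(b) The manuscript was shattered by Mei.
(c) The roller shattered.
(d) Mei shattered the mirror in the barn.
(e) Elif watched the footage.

(a), (e)

(a) Entailed — the narrative places the shattering before the wrapping.
(b) Not entailed — Mei shattered the mirror, not the manuscript; the manuscript belongs to the wrapping event.
(c) Not entailed — the mirror is what shattered, not the roller.
(d) Not entailed — 'in the barn' adds information not in the original event.
(e) Entailed — 'watch' is an activity; 'was watching' entails that some watching happened, so 'watched' holds.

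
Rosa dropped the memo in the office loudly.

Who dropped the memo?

Rosa

'Rosa' marks the agent of the dropping event.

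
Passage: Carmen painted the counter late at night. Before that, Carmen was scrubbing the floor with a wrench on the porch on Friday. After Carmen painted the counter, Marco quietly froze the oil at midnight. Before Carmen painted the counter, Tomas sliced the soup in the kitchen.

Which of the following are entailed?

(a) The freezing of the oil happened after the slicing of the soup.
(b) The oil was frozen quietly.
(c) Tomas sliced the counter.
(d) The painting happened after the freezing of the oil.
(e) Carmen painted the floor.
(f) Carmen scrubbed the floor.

(a), (b), (f)

(a) Entailed — the narrative places the slicing before the freezing.
(b) Entailed — dropping 'at midnight' and generalizing the agent leaves a sub-description the original still satisfies.
(c) Not entailed — Tomas sliced the soup, not the counter; the counter belongs to the painting event.
(d) Not entailed — the narrative places the painting before the freezing, not after.
(e) Not entailed — Carmen painted the counter, not the floor; the floor belongs to the scrubbing event.
(f) Entailed — 'scrub' is an activity; 'was scrubbing' entails that some scrubbing happened, so 'scrubbed' holds.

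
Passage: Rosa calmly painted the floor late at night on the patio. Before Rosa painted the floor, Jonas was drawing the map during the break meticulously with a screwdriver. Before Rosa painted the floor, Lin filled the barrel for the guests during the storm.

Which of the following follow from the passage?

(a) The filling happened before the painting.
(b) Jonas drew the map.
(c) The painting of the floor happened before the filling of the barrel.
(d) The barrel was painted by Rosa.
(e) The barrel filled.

(a) Entailed — the narrative places the filling before the painting.
(b) Not entailed — 'was drawing' is progressive on an accomplishment; it does not entail the completed 'drew'.
(c) Not entailed — the narrative places the filling before the painting, not after.
(d) Not entailed — Rosa painted the floor, not the barrel; the barrel belongs to the filling event.
(e) Entailed — 'Lin filled the barrel' is causative; it entails the inchoative 'the barrel filled'.

(a), (e)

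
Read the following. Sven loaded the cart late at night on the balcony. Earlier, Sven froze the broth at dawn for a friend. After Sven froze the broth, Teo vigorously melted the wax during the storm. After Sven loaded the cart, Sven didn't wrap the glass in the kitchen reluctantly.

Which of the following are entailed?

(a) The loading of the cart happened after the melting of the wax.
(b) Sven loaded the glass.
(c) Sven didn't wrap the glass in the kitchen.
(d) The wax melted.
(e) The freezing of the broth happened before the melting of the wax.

(a) Not entailed — the narrative doesn't order the melting relative to the loading.
(b) Not entailed — Sven loaded the cart, not the glass; the glass belongs to the wrapping event.
(c) Not entailed — dropping 'reluctantly' under negation is not valid — the original leaves open that Sven wrapped the glass some other way.
(d) Entailed — 'Teo melted the wax' is causative; it entails the inchoative 'the wax melted'.
(e) Entailed — the narrative places the freezing before the melting.

(d), (e)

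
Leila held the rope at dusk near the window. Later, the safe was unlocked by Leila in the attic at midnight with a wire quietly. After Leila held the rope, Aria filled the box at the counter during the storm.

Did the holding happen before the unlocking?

yes

The narrative orders the holding before the unlocking.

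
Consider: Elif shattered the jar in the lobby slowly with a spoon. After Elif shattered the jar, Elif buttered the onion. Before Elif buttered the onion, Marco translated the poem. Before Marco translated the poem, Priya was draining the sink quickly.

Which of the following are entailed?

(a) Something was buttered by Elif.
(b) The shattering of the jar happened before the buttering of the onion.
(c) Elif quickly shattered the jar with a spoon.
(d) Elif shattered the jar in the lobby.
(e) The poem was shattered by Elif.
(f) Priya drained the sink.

(a), (b), (d)

(a) Entailed — generalizing the patient leaves a sub-description the original still satisfies.
(b) Entailed — the narrative places the shattering before the buttering.
(c) Not entailed — 'quickly' adds a manner not in (and inconsistent with) the original.
(d) Entailed — dropping 'slowly', 'with a spoon' leaves a sub-description the original still satisfies.
(e) Not entailed — Elif shattered the jar, not the poem; the poem belongs to the translating event.
(f) Not entailed — 'was draining' is progressive on an accomplishment; it does not entail the completed 'drained'.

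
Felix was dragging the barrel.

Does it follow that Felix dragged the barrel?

'drag' is atelic; if Felix was dragging the barrel, then Felix dragged the barrel (for some time).

yes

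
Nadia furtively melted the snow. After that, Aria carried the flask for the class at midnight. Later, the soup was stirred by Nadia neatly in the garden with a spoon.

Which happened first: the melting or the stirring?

the melting

The connectives place the melting before the stirring.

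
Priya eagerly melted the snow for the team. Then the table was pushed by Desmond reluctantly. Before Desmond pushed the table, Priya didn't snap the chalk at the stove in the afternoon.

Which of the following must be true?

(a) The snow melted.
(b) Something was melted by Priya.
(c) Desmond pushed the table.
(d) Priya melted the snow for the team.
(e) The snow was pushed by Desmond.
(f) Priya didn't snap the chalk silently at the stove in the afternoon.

(a) Entailed — 'Priya melted the snow' is causative; it entails the inchoative 'the snow melted'.
(b) Entailed — the original entails any weakening of itself; this just drops 'for the team', 'eagerly' and generalizes the patient.
(c) Entailed — this follows by dropping conjuncts from the pushing event's description.
(d) Entailed — this follows by dropping conjuncts from the melting event's description.
(e) Not entailed — Desmond pushed the table, not the snow; the snow belongs to the melting event.
(f) Entailed — under negation, adding a further restriction is entailed: if no such snapping event occurred, none occurred silently either.

(a), (b), (c), (d), (f)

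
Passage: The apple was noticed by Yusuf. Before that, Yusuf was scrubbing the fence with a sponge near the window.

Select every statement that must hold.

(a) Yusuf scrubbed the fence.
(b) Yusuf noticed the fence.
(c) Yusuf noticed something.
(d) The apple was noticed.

(a) Entailed — 'scrub' is an activity; 'was scrubbing' entails that some scrubbing happened, so 'scrubbed' holds.
(b) Not entailed — Yusuf noticed the apple, not the fence; the fence belongs to the scrubbing event.
(c) Entailed — this follows by dropping conjuncts from the noticing event's description.
(d) Entailed — every conjunct here is already in the original noticing event.

(a), (c), (d)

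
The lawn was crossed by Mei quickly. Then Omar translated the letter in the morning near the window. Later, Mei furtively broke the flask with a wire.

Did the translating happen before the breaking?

The narrative orders the translating before the breaking.

yes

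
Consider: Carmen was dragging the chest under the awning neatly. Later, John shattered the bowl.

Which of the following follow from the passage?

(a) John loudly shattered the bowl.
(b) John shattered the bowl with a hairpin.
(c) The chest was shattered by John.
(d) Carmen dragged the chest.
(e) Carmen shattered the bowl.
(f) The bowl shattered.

(a) Not entailed — 'loudly' adds information not in the original event.
(b) Not entailed — 'with a hairpin' adds information not in the original event.
(c) Not entailed — John shattered the bowl, not the chest; the chest belongs to the dragging event.
(d) Entailed — 'drag' is an activity; 'was dragging' entails that some dragging happened, so 'dragged' holds.
(e) Not entailed — the passage has John shattering the bowl, not Carmen.
(f) Entailed — 'John shattered the bowl' is causative; it entails the inchoative 'the bowl shattered'.

(d), (f)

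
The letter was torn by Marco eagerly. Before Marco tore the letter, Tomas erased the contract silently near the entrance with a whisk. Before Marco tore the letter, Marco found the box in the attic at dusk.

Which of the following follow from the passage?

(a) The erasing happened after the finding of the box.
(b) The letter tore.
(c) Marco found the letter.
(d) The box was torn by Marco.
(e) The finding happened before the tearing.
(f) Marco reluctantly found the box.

(a) Not entailed — the narrative doesn't order the finding relative to the erasing.
(b) Entailed — 'Marco tore the letter' is causative; it entails the inchoative 'the letter tore'.
(c) Not entailed — Marco found the box, not the letter; the letter belongs to the tearing event.
(d) Not entailed — Marco tore the letter, not the box; the box belongs to the finding event.
(e) Entailed — the narrative places the finding before the tearing.
(f) Not entailed — 'reluctantly' adds information not in the original event.

(b), (e)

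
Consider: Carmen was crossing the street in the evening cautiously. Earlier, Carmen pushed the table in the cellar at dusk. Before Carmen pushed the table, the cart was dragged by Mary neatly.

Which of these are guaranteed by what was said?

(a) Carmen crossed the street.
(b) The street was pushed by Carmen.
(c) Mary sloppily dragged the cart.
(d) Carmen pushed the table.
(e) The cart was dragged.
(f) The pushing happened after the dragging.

(d), (e), (f)

(a) Not entailed — 'was crossing' is progressive on an accomplishment; it does not entail the completed 'crossed'.
(b) Not entailed — Carmen pushed the table, not the street; the street belongs to the crossing event.
(c) Not entailed — 'sloppily' adds a manner not in (and inconsistent with) the original.
(d) Entailed — this follows by dropping conjuncts from the pushing event's description.
(e) Entailed — this follows by dropping conjuncts from the dragging event's description.
(f) Entailed — the narrative places the dragging before the pushing.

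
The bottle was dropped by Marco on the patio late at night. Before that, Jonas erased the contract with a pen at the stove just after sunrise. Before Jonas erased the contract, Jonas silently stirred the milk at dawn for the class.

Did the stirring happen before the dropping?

yes

The narrative orders the stirring before the dropping.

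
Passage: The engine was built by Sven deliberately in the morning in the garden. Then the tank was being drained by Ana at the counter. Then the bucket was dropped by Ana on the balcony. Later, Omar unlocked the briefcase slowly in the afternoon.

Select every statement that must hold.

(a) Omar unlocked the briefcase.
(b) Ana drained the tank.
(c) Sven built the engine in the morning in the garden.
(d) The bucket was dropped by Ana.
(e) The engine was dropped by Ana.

(a) Entailed — this follows by dropping conjuncts from the unlocking event's description.
(b) Not entailed — 'was draining' is progressive on an accomplishment; it does not entail the completed 'drained'.
(c) Entailed — every conjunct here is already in the original building event.
(d) Entailed — every conjunct here is already in the original dropping event.
(e) Not entailed — Ana dropped the bucket, not the engine; the engine belongs to the building event.

(a), (c), (d)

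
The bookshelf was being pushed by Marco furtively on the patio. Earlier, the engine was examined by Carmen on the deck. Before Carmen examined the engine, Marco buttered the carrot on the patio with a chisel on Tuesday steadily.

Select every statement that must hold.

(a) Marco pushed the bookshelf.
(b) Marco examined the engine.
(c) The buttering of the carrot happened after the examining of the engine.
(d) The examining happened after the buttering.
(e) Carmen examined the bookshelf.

(a), (d)

(a) Entailed — 'push' is an activity; 'was pushing' entails that some pushing happened, so 'pushed' holds.
(b) Not entailed — the passage has Carmen examining the engine, not Marco.
(c) Not entailed — the narrative places the buttering before the examining, not after.
(d) Entailed — the narrative places the buttering before the examining.
(e) Not entailed — Carmen examined the engine, not the bookshelf; the bookshelf belongs to the pushing event.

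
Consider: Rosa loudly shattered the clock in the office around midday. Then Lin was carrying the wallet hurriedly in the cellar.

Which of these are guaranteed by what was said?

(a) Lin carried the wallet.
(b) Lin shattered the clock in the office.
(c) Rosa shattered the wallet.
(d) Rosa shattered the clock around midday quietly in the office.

(a)

(a) Entailed — 'carry' is an activity; 'was carrying' entails that some carrying happened, so 'carried' holds.
(b) Not entailed — the passage has Rosa shattering the clock, not Lin.
(c) Not entailed — Rosa shattered the clock, not the wallet; the wallet belongs to the carrying event.
(d) Not entailed — 'quietly' adds a manner not in (and inconsistent with) the original.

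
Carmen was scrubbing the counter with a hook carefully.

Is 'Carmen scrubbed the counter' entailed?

'scrub' is atelic; if Carmen was scrubbing the counter, then Carmen scrubbed the counter (for some time).

yes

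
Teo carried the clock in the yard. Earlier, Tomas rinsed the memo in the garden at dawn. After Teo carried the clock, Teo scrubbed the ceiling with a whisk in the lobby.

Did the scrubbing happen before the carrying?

no

The narrative orders the carrying before the scrubbing.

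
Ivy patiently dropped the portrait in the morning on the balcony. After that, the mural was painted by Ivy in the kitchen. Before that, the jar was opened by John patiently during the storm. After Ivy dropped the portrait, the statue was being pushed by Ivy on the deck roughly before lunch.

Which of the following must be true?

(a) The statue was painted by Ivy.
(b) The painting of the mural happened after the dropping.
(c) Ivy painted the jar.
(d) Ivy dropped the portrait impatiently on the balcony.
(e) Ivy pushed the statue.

(a) Not entailed — Ivy painted the mural, not the statue; the statue belongs to the pushing event.
(b) Entailed — the narrative places the dropping before the painting.
(c) Not entailed — Ivy painted the mural, not the jar; the jar belongs to the opening event.
(d) Not entailed — 'impatiently' adds a manner not in (and inconsistent with) the original.
(e) Entailed — 'push' is an activity; 'was pushing' entails that some pushing happened, so 'pushed' holds.

(b), (e)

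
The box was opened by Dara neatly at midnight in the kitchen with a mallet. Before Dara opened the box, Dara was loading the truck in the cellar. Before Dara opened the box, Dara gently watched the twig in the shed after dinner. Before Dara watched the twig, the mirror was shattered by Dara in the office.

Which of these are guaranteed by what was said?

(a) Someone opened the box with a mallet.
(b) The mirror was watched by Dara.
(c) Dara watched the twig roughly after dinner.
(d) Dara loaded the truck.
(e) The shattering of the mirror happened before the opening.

(a) Entailed — the original entails any weakening of itself; this just drops 'neatly', 'at midnight', 'in the kitchen' and generalizes the agent.
(b) Not entailed — Dara watched the twig, not the mirror; the mirror belongs to the shattering event.
(c) Not entailed — 'roughly' adds a manner not in (and inconsistent with) the original.
(d) Not entailed — 'was loading' is progressive on an accomplishment; it does not entail the completed 'loaded'.
(e) Entailed — the narrative places the shattering before the opening.

(a), (e)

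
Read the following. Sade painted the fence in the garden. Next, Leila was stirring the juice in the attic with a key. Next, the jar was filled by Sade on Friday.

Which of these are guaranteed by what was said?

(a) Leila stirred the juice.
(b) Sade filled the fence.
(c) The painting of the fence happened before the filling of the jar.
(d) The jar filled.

(a) Entailed — 'stir' is an activity; 'was stirring' entails that some stirring happened, so 'stirred' holds.
(b) Not entailed — Sade filled the jar, not the fence; the fence belongs to the painting event.
(c) Entailed — the narrative places the painting before the filling.
(d) Entailed — 'Sade filled the jar' is causative; it entails the inchoative 'the jar filled'.

(a), (c), (d)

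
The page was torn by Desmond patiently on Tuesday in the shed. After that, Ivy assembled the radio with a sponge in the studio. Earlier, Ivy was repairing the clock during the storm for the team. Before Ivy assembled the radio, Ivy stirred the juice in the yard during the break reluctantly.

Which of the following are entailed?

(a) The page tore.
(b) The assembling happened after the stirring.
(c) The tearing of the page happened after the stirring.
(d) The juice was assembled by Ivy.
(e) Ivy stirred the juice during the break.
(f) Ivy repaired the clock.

(a) Entailed — 'Desmond tore the page' is causative; it entails the inchoative 'the page tore'.
(b) Entailed — the narrative places the stirring before the assembling.
(c) Not entailed — the narrative doesn't order the stirring relative to the tearing.
(d) Not entailed — Ivy assembled the radio, not the juice; the juice belongs to the stirring event.
(e) Entailed — this follows by dropping conjuncts from the stirring event's description.
(f) Not entailed — 'was repairing' is progressive on an accomplishment; it does not entail the completed 'repaired'.

(a), (b), (e)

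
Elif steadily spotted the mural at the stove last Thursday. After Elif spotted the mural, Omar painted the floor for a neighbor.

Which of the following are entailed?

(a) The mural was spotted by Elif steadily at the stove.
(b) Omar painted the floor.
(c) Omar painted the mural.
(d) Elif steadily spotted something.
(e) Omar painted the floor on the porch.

(a), (b), (d)

(a) Entailed — the original entails any weakening of itself; this just drops 'last Thursday'.
(b) Entailed — the original entails any weakening of itself; this just drops 'for a neighbor'.
(c) Not entailed — Omar painted the floor, not the mural; the mural belongs to the spotting event.
(d) Entailed — dropping 'at the stove', 'last Thursday' and generalizing the patient leaves a sub-description the original still satisfies.
(e) Not entailed — 'on the porch' adds information not in the original event.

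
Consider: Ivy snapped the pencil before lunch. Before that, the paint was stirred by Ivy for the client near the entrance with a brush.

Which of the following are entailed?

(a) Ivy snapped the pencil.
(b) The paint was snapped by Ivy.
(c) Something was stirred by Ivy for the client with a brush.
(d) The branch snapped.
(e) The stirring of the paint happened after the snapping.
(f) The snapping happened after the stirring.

(a), (c), (f)

(a) Entailed — every conjunct here is already in the original snapping event.
(b) Not entailed — Ivy snapped the pencil, not the paint; the paint belongs to the stirring event.
(c) Entailed — dropping 'near the entrance' and generalizing the patient leaves a sub-description the original still satisfies.
(d) Not entailed — the pencil is what snapped, not the branch.
(e) Not entailed — the narrative places the stirring before the snapping, not after.
(f) Entailed — the narrative places the stirring before the snapping.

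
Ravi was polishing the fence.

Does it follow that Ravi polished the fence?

yes

'polish' is atelic; if Ravi was polishing the fence, then Ravi polished the fence (for some time).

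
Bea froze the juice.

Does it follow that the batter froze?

Nothing is said about any batter; only the juice is affected.

no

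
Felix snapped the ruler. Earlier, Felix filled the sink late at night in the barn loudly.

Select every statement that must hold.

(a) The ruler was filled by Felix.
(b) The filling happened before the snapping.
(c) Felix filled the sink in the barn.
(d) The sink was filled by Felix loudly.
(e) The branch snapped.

(a) Not entailed — Felix filled the sink, not the ruler; the ruler belongs to the snapping event.
(b) Entailed — the narrative places the filling before the snapping.
(c) Entailed — dropping 'late at night', 'loudly' leaves a sub-description the original still satisfies.
(d) Entailed — dropping 'in the barn', 'late at night' leaves a sub-description the original still satisfies.
(e) Not entailed — the ruler is what snapped, not the branch.

(b), (c), (d)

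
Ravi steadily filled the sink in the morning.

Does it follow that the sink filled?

yes

'Ravi filled the sink' is the causative; it entails the inchoative 'the sink filled'.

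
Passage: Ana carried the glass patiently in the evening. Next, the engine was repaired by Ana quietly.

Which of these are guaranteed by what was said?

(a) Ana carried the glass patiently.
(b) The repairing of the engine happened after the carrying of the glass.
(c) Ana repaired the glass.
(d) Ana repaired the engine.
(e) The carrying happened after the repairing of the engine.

(a) Entailed — every conjunct here is already in the original carrying event.
(b) Entailed — the narrative places the carrying before the repairing.
(c) Not entailed — Ana repaired the engine, not the glass; the glass belongs to the carrying event.
(d) Entailed — the original entails any weakening of itself; this just drops 'quietly'.
(e) Not entailed — the narrative places the carrying before the repairing, not after.

(a), (b), (d)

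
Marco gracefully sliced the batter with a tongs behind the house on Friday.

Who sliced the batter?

'Marco' marks the agent of the slicing event.

Marco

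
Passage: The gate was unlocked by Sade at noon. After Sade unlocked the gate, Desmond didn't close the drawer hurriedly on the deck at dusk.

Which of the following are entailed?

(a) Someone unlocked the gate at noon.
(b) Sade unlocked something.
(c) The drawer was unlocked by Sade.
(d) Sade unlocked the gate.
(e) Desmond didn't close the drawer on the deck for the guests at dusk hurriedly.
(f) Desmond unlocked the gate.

(a) Entailed — the original entails any weakening of itself; this just generalizes the agent.
(b) Entailed — this follows by dropping conjuncts from the unlocking event's description.
(c) Not entailed — Sade unlocked the gate, not the drawer; the drawer belongs to the closing event.
(d) Entailed — the original entails any weakening of itself; this just drops 'at noon'.
(e) Entailed — under negation, adding a further restriction is entailed: if no such closing event occurred, none occurred for the guests either.
(f) Not entailed — the passage has Sade unlocking the gate, not Desmond.

(a), (b), (d), (e)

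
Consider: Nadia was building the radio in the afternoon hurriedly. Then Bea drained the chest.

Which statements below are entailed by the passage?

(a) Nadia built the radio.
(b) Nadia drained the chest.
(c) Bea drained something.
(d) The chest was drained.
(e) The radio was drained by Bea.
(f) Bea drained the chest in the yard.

(c), (d)

(a) Not entailed — 'was building' is progressive on an accomplishment; it does not entail the completed 'built'.
(b) Not entailed — the passage has Bea draining the chest, not Nadia.
(c) Entailed — the original entails any weakening of itself; this just generalizes the patient.
(d) Entailed — this follows by dropping conjuncts from the draining event's description.
(e) Not entailed — Bea drained the chest, not the radio; the radio belongs to the building event.
(f) Not entailed — 'in the yard' adds information not in the original event.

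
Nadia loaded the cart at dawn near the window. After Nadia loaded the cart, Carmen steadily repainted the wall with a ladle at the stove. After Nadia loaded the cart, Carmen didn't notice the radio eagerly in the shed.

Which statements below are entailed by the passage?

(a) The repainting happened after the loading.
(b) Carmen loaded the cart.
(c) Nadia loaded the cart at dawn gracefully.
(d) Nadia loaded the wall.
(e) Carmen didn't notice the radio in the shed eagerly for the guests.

(a), (e)

(a) Entailed — the narrative places the loading before the repainting.
(b) Not entailed — the passage has Nadia loading the cart, not Carmen.
(c) Not entailed — 'gracefully' adds information not in the original event.
(d) Not entailed — Nadia loaded the cart, not the wall; the wall belongs to the repainting event.
(e) Entailed — under negation, adding a further restriction is entailed: if no such noticing event occurred, none occurred for the guests either.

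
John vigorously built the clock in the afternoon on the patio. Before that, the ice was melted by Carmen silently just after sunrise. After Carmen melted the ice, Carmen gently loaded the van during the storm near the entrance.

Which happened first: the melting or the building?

The connectives place the melting before the building.

the melting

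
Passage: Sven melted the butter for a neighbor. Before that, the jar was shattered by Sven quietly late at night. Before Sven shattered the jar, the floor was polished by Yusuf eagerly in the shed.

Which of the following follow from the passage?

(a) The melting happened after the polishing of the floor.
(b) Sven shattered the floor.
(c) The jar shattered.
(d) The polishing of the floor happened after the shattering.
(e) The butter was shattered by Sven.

(a) Entailed — the narrative places the polishing before the melting.
(b) Not entailed — Sven shattered the jar, not the floor; the floor belongs to the polishing event.
(c) Entailed — 'Sven shattered the jar' is causative; it entails the inchoative 'the jar shattered'.
(d) Not entailed — the narrative places the polishing before the shattering, not after.
(e) Not entailed — Sven shattered the jar, not the butter; the butter belongs to the melting event.

(a), (c)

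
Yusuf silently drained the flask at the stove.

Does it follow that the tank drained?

no

Nothing is said about any tank; only the flask is affected.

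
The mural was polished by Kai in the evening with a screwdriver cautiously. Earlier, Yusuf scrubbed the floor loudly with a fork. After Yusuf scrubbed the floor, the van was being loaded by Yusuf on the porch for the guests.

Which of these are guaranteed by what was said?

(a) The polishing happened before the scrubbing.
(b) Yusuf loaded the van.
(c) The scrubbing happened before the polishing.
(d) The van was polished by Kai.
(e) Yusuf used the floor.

(a) Not entailed — the narrative places the scrubbing before the polishing, not after.
(b) Not entailed — 'was loading' is progressive on an accomplishment; it does not entail the completed 'loaded'.
(c) Entailed — the narrative places the scrubbing before the polishing.
(d) Not entailed — Kai polished the mural, not the van; the van belongs to the loading event.
(e) Not entailed — the floor is the patient, not an instrument — Yusuf used a fork.

(c)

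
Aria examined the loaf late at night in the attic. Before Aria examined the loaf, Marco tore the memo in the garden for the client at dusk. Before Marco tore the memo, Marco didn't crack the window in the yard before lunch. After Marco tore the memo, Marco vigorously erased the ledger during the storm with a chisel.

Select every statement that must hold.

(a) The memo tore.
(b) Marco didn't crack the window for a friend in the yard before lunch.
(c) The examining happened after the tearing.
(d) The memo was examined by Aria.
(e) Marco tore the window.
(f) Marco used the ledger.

(a), (b), (c)

(a) Entailed — 'Marco tore the memo' is causative; it entails the inchoative 'the memo tore'.
(b) Entailed — under negation, adding a further restriction is entailed: if no such cracking event occurred, none occurred for a friend either.
(c) Entailed — the narrative places the tearing before the examining.
(d) Not entailed — Aria examined the loaf, not the memo; the memo belongs to the tearing event.
(e) Not entailed — Marco tore the memo, not the window; the window belongs to the cracking event.
(f) Not entailed — the ledger is the patient, not an instrument — Marco used a chisel.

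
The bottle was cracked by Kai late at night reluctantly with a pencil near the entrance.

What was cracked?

the bottle

'the bottle' marks the patient of the cracking event.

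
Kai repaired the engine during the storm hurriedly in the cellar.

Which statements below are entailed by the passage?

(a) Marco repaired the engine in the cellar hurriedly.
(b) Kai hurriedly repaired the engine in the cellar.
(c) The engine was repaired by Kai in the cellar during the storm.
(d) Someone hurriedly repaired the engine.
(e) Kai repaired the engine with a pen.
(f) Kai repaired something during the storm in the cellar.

(b), (c), (d), (f)

(a) Not entailed — the passage has Kai repairing the engine, not Marco.
(b) Entailed — dropping 'during the storm' leaves a sub-description the original still satisfies.
(c) Entailed — dropping 'hurriedly' leaves a sub-description the original still satisfies.
(d) Entailed — the original entails any weakening of itself; this just drops 'in the cellar', 'during the storm' and generalizes the agent.
(e) Not entailed — 'with a pen' adds information not in the original event.
(f) Entailed — this follows by dropping conjuncts from the repairing event's description.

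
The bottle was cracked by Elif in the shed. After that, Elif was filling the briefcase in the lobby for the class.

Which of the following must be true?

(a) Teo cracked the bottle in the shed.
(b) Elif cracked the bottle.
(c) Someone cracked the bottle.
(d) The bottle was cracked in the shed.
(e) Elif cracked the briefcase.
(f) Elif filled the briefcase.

(a) Not entailed — the passage has Elif cracking the bottle, not Teo.
(b) Entailed — this follows by dropping conjuncts from the cracking event's description.
(c) Entailed — the original entails any weakening of itself; this just drops 'in the shed' and generalizes the agent.
(d) Entailed — every conjunct here is already in the original cracking event.
(e) Not entailed — Elif cracked the bottle, not the briefcase; the briefcase belongs to the filling event.
(f) Not entailed — 'was filling' is progressive on an accomplishment; it does not entail the completed 'filled'.

(b), (c), (d)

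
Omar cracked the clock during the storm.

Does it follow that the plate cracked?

Nothing is said about any plate; only the clock is affected.

no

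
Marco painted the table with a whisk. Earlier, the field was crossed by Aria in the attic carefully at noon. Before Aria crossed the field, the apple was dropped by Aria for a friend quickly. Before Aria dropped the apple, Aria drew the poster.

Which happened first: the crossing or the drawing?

The connectives place the drawing before the crossing.

the drawing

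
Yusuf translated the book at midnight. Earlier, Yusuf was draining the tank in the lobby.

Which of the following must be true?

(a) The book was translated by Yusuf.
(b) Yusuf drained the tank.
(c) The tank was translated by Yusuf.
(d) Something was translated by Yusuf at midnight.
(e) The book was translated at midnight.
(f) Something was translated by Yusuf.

(a), (d), (e), (f)

(a) Entailed — this follows by dropping conjuncts from the translating event's description.
(b) Not entailed — 'was draining' is progressive on an accomplishment; it does not entail the completed 'drained'.
(c) Not entailed — Yusuf translated the book, not the tank; the tank belongs to the draining event.
(d) Entailed — generalizing the patient leaves a sub-description the original still satisfies.
(e) Entailed — generalizing the agent leaves a sub-description the original still satisfies.
(f) Entailed — every conjunct here is already in the original translating event.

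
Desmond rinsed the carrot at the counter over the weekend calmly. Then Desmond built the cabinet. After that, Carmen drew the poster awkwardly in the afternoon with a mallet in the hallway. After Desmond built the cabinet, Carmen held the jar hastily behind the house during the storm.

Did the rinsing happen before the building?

The narrative orders the rinsing before the building.

yes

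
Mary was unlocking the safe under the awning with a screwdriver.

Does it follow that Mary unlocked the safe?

no

'was unlocking' is progressive; for an accomplishment like 'unlock the safe', it doesn't entail completion.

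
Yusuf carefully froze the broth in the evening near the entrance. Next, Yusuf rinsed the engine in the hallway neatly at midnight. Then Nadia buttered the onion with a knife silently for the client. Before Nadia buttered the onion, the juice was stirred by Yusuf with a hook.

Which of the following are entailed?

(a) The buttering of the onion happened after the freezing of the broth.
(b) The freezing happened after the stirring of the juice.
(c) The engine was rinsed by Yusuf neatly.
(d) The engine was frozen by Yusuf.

(a) Entailed — the narrative places the freezing before the buttering.
(b) Not entailed — the narrative doesn't order the stirring relative to the freezing.
(c) Entailed — every conjunct here is already in the original rinsing event.
(d) Not entailed — Yusuf froze the broth, not the engine; the engine belongs to the rinsing event.

(a), (c)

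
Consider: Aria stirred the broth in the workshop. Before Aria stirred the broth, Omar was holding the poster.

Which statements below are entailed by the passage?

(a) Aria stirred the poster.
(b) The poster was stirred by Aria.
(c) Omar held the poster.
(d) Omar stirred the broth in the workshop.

(c)

(a) Not entailed — Aria stirred the broth, not the poster; the poster belongs to the holding event.
(b) Not entailed — Aria stirred the broth, not the poster; the poster belongs to the holding event.
(c) Entailed — 'hold' is an activity; 'was holding' entails that some holding happened, so 'held' holds.
(d) Not entailed — the passage has Aria stirring the broth, not Omar.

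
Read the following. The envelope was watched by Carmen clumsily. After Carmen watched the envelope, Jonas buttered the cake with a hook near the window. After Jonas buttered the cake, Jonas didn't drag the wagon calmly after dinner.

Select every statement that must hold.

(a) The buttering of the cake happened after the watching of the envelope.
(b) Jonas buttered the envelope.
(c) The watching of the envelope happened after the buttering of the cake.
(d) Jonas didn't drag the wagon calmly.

(a) Entailed — the narrative places the watching before the buttering.
(b) Not entailed — Jonas buttered the cake, not the envelope; the envelope belongs to the watching event.
(c) Not entailed — the narrative places the watching before the buttering, not after.
(d) Not entailed — dropping 'after dinner' under negation is not valid — the original leaves open that Jonas dragged the wagon some other way.

(a)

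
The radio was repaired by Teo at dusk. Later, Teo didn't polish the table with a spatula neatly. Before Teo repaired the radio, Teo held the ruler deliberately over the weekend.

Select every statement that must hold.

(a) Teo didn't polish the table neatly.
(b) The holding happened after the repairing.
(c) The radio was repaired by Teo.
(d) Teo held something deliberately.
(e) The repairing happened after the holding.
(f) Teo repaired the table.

(a) Not entailed — dropping 'with a spatula' under negation is not valid — the original leaves open that Teo polished the table some other way.
(b) Not entailed — the narrative places the holding before the repairing, not after.
(c) Entailed — every conjunct here is already in the original repairing event.
(d) Entailed — dropping 'over the weekend' and generalizing the patient leaves a sub-description the original still satisfies.
(e) Entailed — the narrative places the holding before the repairing.
(f) Not entailed — Teo repaired the radio, not the table; the table belongs to the polishing event.

(c), (d), (e)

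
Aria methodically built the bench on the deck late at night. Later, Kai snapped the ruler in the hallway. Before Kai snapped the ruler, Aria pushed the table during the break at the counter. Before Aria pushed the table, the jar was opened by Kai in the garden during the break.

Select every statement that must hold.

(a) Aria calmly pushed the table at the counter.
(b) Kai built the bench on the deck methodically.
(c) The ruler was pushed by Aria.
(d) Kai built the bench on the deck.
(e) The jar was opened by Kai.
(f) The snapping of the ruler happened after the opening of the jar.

(e), (f)

(a) Not entailed — 'calmly' adds information not in the original event.
(b) Not entailed — the passage has Aria building the bench, not Kai.
(c) Not entailed — Aria pushed the table, not the ruler; the ruler belongs to the snapping event.
(d) Not entailed — the passage has Aria building the bench, not Kai.
(e) Entailed — this follows by dropping conjuncts from the opening event's description.
(f) Entailed — the narrative places the opening before the snapping.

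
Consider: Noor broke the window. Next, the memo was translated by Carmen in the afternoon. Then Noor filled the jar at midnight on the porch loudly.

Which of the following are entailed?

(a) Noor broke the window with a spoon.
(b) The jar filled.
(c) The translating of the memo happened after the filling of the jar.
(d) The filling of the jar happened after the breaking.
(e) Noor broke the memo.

(a) Not entailed — 'with a spoon' adds information not in the original event.
(b) Entailed — 'Noor filled the jar' is causative; it entails the inchoative 'the jar filled'.
(c) Not entailed — the narrative places the translating before the filling, not after.
(d) Entailed — the narrative places the breaking before the filling.
(e) Not entailed — Noor broke the window, not the memo; the memo belongs to the translating event.

(b), (d)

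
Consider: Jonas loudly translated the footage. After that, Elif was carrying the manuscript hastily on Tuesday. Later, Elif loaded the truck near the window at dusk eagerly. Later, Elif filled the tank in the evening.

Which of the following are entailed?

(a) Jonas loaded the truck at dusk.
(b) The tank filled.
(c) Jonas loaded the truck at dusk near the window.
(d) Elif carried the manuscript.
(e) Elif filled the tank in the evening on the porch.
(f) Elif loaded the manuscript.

(a) Not entailed — the passage has Elif loading the truck, not Jonas.
(b) Entailed — 'Elif filled the tank' is causative; it entails the inchoative 'the tank filled'.
(c) Not entailed — the passage has Elif loading the truck, not Jonas.
(d) Entailed — 'carry' is an activity; 'was carrying' entails that some carrying happened, so 'carried' holds.
(e) Not entailed — 'on the porch' adds information not in the original event.
(f) Not entailed — Elif loaded the truck, not the manuscript; the manuscript belongs to the carrying event.

(b), (d)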